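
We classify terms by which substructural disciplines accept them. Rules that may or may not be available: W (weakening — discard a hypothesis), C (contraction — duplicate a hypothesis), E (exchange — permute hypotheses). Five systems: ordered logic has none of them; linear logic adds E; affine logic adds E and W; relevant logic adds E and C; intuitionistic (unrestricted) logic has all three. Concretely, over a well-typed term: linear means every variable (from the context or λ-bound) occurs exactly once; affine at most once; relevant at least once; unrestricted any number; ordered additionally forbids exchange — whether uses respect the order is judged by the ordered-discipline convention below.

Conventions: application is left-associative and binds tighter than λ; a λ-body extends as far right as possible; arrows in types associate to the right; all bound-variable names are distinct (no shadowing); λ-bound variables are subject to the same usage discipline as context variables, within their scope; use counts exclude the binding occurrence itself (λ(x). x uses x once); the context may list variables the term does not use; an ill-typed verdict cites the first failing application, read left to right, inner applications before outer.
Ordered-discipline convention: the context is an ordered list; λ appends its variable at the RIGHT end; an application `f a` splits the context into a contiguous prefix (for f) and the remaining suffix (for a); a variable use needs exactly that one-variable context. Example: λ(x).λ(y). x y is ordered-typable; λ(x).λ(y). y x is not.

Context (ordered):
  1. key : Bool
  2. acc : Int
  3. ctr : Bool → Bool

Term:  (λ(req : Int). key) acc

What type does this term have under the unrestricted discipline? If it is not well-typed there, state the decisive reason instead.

term : Bool
usage: key=1, acc=1, ctr=0, req (λ-bound)=0
use order (left to right): key, acc
typing: well-typed at Bool
summary: ordered ✗ | linear ✗ | affine ✓ | relevant ✗ | unrestricted ✓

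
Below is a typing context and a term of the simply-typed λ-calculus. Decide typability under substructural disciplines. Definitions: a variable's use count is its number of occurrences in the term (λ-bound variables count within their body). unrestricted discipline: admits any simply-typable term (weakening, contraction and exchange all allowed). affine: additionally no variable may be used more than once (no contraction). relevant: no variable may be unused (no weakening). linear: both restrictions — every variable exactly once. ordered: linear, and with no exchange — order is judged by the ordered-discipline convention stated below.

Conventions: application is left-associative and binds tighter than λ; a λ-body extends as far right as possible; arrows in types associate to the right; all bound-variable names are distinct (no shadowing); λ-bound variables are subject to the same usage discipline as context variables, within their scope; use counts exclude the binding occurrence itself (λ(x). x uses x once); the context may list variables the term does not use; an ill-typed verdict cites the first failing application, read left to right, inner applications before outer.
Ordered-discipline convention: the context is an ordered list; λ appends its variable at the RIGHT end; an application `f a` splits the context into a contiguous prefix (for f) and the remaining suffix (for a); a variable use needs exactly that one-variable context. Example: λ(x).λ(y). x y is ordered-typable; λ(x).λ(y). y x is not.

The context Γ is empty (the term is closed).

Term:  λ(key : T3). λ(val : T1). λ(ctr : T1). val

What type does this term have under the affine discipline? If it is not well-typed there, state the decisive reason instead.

term : T3 -> T1 -> T1 -> T1
variable uses: key (λ-bound): 0, val (λ-bound): 1, ctr (λ-bound): 0
uses in reading order: val
typing: ✓ — T3 -> T1 -> T1 -> T1
all disciplines: ordered ✗, linear ✗, affine ✓, relevant ✗, unrestricted ✓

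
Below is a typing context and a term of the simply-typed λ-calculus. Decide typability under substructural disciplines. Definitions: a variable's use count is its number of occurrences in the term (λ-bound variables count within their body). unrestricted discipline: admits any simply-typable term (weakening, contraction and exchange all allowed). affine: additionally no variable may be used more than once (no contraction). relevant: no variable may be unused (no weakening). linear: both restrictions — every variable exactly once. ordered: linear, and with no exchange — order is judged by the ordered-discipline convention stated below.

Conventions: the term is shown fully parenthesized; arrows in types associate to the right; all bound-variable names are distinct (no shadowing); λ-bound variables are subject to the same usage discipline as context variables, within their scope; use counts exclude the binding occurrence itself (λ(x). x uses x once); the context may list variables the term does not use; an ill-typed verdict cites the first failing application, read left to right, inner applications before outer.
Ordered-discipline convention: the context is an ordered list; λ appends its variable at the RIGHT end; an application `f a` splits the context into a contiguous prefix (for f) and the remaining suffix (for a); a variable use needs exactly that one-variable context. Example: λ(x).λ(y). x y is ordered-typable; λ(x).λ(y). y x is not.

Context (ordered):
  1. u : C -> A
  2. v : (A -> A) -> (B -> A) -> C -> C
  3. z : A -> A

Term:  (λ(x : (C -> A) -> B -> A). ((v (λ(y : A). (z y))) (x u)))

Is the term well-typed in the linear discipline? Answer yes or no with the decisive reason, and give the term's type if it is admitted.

yes — exactly-once usage across u, v, z, x, y; term : ((C -> A) -> B -> A) -> C -> C
variable uses: u: 1; v: 1; z: 1; x [bound]: 1; y [bound]: 1
use order (left to right): v, z, y, x, u
typing: the term checks, with type ((C -> A) -> B -> A) -> C -> C
all disciplines: ordered ✗; linear ✓; affine ✓; relevant ✓; unrestricted ✓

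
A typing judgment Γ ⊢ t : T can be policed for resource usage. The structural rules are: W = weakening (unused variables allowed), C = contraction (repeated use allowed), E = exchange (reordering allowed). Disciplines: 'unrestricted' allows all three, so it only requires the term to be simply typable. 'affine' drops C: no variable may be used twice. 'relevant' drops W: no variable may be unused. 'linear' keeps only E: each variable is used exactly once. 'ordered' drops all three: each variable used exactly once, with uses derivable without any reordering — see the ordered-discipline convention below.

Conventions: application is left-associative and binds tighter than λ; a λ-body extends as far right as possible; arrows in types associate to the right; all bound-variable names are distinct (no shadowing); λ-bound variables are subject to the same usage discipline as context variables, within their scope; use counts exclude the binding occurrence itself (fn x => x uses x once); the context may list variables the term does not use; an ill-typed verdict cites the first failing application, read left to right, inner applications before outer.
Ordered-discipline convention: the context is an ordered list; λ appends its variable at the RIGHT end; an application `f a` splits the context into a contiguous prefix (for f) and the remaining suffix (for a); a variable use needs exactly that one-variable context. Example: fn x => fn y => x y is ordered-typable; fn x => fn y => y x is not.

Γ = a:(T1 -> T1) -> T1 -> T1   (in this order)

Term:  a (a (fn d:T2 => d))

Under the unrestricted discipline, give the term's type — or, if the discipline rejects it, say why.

not well-typed under unrestricted — a type mismatch blocks all five
variable uses: a: 2; d (λ-bound): 1
left-to-right use order: a, a, d
typing: ill-typed: a function awaiting T1 -> T1 gets T2 -> T2
per-discipline verdicts: ordered ✗ | linear ✗ | affine ✗ | relevant ✗ | unrestricted ✗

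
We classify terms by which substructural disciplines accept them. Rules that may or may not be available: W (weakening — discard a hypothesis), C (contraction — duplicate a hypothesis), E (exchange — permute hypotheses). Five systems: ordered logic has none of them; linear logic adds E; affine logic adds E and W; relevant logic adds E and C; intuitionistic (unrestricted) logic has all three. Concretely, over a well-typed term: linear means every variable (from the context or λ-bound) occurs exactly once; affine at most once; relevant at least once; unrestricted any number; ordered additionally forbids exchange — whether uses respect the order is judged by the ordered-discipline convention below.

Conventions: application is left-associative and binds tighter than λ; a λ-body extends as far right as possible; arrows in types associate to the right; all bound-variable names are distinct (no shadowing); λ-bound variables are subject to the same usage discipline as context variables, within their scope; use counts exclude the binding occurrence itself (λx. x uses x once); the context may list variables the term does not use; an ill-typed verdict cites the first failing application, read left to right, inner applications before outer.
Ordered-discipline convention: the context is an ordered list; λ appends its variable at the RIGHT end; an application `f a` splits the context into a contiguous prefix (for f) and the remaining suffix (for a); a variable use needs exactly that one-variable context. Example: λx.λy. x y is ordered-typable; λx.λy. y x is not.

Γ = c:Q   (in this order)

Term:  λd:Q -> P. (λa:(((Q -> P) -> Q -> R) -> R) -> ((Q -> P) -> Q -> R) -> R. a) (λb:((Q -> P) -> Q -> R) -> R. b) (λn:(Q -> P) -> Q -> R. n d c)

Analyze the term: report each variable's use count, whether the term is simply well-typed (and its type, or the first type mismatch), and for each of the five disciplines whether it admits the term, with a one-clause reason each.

usage: c ×1, d (λ-bound) ×1, a (λ-bound) ×1, b (λ-bound) ×1, n (λ-bound) ×1
use order (left to right): a, b, n, d, c
typing: well-typed at (Q -> P) -> ((Q -> P) -> Q -> R) -> R
ordered: ✗, needs exchange: uses follow a, b, n, d, c
linear: ✓, c, d, a, b, n: one use apiece
affine: ✓, at most one use each (c, d, a, b, n)
relevant: ✓, at least one use each (c, d, a, b, n)
unrestricted: ✓, well-typed at (Q -> P) -> ((Q -> P) -> Q -> R) -> R; no restrictions here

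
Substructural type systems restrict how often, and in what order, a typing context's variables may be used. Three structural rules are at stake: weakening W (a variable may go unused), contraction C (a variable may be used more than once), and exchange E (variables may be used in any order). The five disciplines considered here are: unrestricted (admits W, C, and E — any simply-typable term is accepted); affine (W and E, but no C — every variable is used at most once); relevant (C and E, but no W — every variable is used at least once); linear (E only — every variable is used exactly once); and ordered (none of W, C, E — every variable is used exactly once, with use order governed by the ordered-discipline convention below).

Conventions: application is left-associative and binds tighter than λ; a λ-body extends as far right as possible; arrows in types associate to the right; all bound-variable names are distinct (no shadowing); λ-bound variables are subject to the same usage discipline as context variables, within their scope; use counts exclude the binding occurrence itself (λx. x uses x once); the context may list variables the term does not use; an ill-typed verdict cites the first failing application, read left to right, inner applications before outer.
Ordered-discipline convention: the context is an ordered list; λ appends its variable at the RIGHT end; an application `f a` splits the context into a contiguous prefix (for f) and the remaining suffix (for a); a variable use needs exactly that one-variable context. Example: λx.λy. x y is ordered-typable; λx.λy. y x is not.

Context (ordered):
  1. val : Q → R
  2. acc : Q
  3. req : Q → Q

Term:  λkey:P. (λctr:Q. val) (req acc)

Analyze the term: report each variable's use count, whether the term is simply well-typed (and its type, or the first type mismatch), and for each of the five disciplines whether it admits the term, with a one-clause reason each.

use counts: val ×1; acc ×1; req ×1; key (λ-bound) ×0; ctr (λ-bound) ×0
uses in reading order: val, req, acc
typing: ✓ — P → Q → R
ordered ✗ (unused: key, ctr — weakening required)
linear ✗ (unused: key, ctr — weakening required)
affine ✓ (val, acc, req, key, ctr: no repeats, contraction unneeded)
relevant ✗ (unused: key, ctr — weakening required)
unrestricted ✓ (typability at P → Q → R is all that's needed)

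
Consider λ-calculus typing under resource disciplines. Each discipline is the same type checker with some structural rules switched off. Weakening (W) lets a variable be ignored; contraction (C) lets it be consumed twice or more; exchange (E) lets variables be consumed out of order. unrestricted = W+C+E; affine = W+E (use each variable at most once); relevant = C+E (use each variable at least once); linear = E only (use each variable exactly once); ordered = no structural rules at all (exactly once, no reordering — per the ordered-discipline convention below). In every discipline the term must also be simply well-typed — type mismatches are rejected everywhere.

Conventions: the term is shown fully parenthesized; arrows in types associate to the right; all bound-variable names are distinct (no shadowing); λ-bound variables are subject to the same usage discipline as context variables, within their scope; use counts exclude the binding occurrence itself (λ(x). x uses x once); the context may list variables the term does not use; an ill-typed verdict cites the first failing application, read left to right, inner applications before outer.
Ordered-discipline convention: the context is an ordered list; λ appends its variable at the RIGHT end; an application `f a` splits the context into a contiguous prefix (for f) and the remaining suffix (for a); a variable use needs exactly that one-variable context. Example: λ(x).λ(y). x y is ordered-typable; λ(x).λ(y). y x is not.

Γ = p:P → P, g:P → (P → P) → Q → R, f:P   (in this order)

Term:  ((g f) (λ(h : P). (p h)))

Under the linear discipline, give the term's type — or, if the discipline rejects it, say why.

term : Q → R
use counts: p: 1, g: 1, f: 1, h (bound): 1
order of uses: g, f, p, h
typing: well-typed — term : Q → R
all disciplines: ordered ✗; linear ✓; affine ✓; relevant ✓; unrestricted ✓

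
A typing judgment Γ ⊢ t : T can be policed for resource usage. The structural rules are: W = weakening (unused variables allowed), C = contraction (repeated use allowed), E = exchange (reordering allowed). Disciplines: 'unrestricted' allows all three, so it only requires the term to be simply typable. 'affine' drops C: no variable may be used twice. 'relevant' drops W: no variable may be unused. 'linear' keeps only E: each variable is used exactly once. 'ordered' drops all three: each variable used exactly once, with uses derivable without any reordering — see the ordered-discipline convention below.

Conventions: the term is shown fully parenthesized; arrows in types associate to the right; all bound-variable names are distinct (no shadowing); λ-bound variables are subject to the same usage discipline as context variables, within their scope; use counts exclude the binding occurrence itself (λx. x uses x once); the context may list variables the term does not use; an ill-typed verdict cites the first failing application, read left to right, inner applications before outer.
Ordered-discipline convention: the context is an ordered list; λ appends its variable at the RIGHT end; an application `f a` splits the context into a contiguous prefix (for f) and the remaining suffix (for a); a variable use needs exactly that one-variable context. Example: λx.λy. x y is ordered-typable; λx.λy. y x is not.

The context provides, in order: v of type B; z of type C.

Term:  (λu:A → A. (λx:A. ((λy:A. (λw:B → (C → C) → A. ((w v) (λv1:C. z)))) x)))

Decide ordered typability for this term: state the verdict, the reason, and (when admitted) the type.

no — needs weakening: u, y, v1 unused
usage: v=1; z=1; u [bound]=0; x [bound]=1; y [bound]=0; w [bound]=1; v1 [bound]=0
uses in reading order: w, v, z, x
typing: ✓ — (A → A) → A → (B → (C → C) → A) → A
summary: ordered ✗ · linear ✗ · affine ✓ · relevant ✗ · unrestricted ✓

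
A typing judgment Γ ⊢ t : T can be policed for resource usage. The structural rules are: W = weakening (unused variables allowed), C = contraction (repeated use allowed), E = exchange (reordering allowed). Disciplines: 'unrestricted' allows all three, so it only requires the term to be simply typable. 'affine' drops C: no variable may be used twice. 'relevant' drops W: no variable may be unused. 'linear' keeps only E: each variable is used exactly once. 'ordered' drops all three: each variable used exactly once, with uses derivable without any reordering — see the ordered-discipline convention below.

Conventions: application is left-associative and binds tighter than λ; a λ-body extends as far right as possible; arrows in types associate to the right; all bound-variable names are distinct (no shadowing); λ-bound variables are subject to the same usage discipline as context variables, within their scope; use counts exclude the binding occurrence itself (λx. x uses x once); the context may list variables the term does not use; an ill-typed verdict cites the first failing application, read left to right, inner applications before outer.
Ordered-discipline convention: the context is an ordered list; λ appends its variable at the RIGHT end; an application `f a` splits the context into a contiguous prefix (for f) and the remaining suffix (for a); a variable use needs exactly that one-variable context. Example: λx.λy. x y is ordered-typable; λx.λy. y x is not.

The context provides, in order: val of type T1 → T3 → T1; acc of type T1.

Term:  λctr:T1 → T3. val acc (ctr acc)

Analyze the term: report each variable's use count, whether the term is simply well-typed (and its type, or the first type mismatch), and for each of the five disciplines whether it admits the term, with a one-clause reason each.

use counts: val: 1, acc: 2, ctr (λ-bound): 1
left-to-right use order: val, acc, ctr, acc
typing: well-typed at (T1 → T3) → T1
ordered: ✗, needs contraction — acc ×2
linear: ✗, needs contraction — acc ×2
affine: ✗, needs contraction — acc ×2
relevant: ✓, at least one use each (val, acc, ctr)
unrestricted: ✓, typability at (T1 → T3) → T1 is all that's needed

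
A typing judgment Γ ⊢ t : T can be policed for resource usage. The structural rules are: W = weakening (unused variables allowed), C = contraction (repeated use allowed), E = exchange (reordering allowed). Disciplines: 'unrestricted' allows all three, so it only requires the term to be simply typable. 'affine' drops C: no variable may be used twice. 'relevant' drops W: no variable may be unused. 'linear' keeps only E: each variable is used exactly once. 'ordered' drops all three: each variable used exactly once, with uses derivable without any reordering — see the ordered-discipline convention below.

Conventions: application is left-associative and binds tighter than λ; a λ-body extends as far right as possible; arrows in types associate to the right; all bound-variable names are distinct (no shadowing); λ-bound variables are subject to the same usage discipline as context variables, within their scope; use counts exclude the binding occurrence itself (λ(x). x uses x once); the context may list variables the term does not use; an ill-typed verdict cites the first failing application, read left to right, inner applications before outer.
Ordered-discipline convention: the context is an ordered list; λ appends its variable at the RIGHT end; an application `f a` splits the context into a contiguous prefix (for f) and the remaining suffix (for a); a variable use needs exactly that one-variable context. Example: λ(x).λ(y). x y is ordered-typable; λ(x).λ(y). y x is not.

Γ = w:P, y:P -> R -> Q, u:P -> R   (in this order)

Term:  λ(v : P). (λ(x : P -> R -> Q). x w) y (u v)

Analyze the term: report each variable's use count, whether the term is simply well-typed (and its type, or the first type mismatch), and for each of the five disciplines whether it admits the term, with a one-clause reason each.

variable uses: w=1; y=1; u=1; v (bound)=1; x (bound)=1
uses in reading order: x, w, y, u, v
typing: the term checks, with type P -> Q
ordered: ✗ — use order x, w, y, u, v needs exchange
linear: ✓ — w, y, u, v, x: one use apiece
affine: ✓ — w, y, u, v, x: no repeats, contraction unneeded
relevant: ✓ — none of w, y, u, v, x goes unused
unrestricted: ✓ — simply typable at P -> Q; W, C, E all held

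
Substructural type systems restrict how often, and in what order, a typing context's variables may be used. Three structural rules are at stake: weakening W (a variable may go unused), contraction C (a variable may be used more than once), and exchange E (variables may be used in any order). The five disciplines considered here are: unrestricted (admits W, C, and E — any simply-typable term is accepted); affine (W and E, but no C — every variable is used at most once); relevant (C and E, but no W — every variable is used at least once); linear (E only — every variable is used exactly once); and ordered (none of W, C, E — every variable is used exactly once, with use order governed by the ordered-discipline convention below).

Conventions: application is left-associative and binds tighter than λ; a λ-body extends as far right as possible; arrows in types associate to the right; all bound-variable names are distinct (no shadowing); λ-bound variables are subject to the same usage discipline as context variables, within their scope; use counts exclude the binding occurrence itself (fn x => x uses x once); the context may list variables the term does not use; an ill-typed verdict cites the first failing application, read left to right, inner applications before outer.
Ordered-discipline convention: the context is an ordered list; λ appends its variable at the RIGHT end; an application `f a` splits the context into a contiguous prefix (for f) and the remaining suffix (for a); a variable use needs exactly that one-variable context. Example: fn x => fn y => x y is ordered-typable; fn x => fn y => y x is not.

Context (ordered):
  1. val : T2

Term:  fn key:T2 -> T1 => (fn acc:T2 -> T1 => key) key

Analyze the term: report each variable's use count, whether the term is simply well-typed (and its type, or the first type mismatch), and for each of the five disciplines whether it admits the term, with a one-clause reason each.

usage: val: 0×; key (λ-bound): 2×; acc (λ-bound): 0×
use order (left to right): key, key
typing: the term checks, with type (T2 -> T1) -> T2 -> T1
ordered: ✗, repeated use of key ×2; val, acc never used (weakening)
linear: ✗, repeated use of key ×2; val, acc never used (weakening)
affine: ✗, repeated use of key ×2
relevant: ✗, val, acc never used (weakening)
unrestricted: ✓, well-typed at (T2 -> T1) -> T2 -> T1; no restrictions here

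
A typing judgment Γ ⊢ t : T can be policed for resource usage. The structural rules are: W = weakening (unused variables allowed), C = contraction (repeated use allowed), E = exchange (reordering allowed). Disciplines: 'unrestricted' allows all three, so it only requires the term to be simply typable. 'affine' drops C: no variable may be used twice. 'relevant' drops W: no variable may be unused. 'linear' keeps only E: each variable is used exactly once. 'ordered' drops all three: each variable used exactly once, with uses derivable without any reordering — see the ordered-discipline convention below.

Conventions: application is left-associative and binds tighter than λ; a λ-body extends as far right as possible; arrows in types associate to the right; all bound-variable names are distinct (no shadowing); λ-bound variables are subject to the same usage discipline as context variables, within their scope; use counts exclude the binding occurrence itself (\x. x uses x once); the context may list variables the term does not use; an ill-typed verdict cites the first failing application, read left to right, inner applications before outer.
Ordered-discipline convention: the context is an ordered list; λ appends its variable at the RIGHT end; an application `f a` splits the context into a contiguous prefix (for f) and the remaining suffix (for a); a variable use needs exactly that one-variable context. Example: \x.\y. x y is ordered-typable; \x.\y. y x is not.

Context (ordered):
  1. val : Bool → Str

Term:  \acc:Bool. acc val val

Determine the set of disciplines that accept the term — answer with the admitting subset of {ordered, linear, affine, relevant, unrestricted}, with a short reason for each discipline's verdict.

admitting disciplines: none
counts: val: 2×; acc (λ-bound): 1×
uses in reading order: acc, val, val
typing: ill-typed: can't apply a value of type Bool
ordered: ✗, the type mismatch rejects it
linear: ✗, not simply typable
affine: ✗, fails simple typing
relevant: ✗, a type mismatch blocks all five
unrestricted: ✗, the type mismatch rejects it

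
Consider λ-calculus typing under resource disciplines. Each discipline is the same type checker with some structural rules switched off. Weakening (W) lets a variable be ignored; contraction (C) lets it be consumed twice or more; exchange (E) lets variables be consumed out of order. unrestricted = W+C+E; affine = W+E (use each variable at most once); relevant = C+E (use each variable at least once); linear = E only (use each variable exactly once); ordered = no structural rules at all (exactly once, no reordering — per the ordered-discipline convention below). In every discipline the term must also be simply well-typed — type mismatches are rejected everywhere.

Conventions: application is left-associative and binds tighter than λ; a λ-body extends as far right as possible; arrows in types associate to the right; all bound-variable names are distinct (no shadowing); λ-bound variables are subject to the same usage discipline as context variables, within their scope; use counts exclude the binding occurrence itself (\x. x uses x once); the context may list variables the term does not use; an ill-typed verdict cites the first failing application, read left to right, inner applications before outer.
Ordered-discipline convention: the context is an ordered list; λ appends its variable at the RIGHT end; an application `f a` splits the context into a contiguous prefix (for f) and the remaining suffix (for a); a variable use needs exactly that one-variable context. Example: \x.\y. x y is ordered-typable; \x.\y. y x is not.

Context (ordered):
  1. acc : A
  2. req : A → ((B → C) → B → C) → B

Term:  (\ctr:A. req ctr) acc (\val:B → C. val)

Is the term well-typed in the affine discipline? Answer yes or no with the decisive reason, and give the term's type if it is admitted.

yes — at most one use each (acc, req, ctr, val); term : B
variable uses: acc=1, req=1, ctr [bound]=1, val [bound]=1
order of uses: req, ctr, acc, val
typing: the term checks, with type B
per-discipline verdicts: ordered ✗; linear ✓; affine ✓; relevant ✓; unrestricted ✓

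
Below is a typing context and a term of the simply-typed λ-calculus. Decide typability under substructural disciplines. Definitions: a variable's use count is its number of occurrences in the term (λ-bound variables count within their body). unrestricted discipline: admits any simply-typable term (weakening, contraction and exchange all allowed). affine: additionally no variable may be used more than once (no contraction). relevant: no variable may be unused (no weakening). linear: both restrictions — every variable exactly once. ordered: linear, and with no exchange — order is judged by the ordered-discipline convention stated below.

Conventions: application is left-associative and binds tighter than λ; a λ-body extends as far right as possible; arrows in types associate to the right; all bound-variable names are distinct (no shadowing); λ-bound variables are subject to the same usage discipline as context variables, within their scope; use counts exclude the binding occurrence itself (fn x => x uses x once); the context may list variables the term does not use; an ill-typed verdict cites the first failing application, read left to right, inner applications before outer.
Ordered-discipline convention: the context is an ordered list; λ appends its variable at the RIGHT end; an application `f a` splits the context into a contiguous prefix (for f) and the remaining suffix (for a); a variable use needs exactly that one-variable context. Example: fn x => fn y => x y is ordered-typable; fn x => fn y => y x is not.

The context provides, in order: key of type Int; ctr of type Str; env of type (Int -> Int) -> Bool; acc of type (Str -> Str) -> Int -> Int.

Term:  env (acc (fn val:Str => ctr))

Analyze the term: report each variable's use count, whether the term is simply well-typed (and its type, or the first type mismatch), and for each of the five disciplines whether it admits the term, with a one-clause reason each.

variable uses: key ×0; ctr ×1; env ×1; acc ×1; val [bound] ×0
uses in reading order: env, acc, ctr
typing: ✓ — Bool
ordered ✗ (key, val never used (weakening))
linear ✗ (key, val never used (weakening))
affine ✓ (key, ctr, env, acc, val: no repeats, contraction unneeded)
relevant ✗ (key, val never used (weakening))
unrestricted ✓ (well-typed at Bool; no restrictions here)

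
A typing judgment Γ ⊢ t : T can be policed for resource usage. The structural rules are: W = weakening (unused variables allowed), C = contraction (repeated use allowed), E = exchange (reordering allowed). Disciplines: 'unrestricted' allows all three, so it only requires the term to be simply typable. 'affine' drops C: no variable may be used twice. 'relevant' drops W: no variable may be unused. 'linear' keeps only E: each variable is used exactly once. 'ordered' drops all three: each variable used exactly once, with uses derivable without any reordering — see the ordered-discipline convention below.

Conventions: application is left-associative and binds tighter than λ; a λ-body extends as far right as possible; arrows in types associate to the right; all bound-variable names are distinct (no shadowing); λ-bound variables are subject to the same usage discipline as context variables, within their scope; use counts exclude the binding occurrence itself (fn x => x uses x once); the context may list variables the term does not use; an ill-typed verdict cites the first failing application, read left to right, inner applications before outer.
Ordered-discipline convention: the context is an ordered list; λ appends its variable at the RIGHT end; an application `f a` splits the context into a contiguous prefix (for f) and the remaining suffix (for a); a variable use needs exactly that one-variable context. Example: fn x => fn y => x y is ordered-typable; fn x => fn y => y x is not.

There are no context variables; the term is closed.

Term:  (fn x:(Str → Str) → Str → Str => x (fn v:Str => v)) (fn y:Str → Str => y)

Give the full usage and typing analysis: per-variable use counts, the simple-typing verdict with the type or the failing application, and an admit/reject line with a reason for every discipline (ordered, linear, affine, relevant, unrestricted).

use counts: x (λ-bound): 1, v (λ-bound): 1, y (λ-bound): 1
left-to-right use order: x, v, y
typing: well-typed — term : Str → Str
ordered ✓ (x, v, y: once each, no exchange needed)
linear ✓ (single use per variable (x, v, y))
affine ✓ (none of x, v, y used more than once)
relevant ✓ (x, v, y: all used, weakening unneeded)
unrestricted ✓ (simply typable at Str → Str; W, C, E all held)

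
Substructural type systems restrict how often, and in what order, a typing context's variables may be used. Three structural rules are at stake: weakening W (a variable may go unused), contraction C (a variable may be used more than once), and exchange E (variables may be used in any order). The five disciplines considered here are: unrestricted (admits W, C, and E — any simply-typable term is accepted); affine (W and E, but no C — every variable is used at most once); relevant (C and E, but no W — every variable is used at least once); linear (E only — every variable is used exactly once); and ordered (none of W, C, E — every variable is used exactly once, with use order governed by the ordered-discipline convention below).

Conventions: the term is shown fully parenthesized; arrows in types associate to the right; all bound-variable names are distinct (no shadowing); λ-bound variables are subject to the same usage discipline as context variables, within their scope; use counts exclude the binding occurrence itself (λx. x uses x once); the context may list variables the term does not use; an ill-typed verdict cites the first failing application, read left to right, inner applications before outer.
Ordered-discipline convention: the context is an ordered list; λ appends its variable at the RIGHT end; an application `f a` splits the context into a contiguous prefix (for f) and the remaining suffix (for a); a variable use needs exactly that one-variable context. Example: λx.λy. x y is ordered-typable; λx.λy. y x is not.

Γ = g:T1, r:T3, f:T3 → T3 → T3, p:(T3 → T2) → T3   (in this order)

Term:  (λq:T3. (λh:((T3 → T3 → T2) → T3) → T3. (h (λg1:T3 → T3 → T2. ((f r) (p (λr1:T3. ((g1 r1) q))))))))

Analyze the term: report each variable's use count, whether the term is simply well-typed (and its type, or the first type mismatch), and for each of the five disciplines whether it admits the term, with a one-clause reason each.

use counts: g: 0; r: 1; f: 1; p: 1; q (bound): 1; h (bound): 1; g1 (bound): 1; r1 (bound): 1
use order (left to right): h, f, r, p, g1, r1, q
typing: the term checks, with type T3 → (((T3 → T3 → T2) → T3) → T3) → T3
ordered: ✗ — g left unused
linear: ✗ — g left unused
affine: ✓ — at most one use each (g, r, f, p, q, h, g1, r1)
relevant: ✗ — g left unused
unrestricted: ✓ — simply typable at T3 → (((T3 → T3 → T2) → T3) → T3) → T3; W, C, E all held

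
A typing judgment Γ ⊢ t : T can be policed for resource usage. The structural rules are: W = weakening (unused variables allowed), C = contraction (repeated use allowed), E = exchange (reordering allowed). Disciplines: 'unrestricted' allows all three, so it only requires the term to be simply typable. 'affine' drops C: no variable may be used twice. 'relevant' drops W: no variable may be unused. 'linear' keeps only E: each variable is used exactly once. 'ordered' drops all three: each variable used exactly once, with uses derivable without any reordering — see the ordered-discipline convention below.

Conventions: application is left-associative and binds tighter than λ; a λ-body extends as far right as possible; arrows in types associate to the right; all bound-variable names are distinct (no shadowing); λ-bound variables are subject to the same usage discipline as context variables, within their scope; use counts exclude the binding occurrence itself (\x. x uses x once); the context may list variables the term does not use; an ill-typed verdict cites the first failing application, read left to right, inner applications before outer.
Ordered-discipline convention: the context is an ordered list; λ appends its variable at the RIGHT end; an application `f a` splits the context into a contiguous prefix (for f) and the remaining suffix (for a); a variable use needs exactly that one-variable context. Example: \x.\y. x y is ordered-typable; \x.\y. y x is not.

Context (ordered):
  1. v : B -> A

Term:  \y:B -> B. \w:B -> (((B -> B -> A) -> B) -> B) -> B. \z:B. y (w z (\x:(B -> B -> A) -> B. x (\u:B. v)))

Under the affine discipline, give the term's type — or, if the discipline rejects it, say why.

term : (B -> B) -> (B -> (((B -> B -> A) -> B) -> B) -> B) -> B -> B
use counts: v: 1×; y (λ-bound): 1×; w (λ-bound): 1×; z (λ-bound): 1×; x (λ-bound): 1×; u (λ-bound): 0×
order of uses: y, w, z, x, v
typing: well-typed — term : (B -> B) -> (B -> (((B -> B -> A) -> B) -> B) -> B) -> B -> B
per-discipline verdicts: ordered ✗; linear ✗; affine ✓; relevant ✗; unrestricted ✓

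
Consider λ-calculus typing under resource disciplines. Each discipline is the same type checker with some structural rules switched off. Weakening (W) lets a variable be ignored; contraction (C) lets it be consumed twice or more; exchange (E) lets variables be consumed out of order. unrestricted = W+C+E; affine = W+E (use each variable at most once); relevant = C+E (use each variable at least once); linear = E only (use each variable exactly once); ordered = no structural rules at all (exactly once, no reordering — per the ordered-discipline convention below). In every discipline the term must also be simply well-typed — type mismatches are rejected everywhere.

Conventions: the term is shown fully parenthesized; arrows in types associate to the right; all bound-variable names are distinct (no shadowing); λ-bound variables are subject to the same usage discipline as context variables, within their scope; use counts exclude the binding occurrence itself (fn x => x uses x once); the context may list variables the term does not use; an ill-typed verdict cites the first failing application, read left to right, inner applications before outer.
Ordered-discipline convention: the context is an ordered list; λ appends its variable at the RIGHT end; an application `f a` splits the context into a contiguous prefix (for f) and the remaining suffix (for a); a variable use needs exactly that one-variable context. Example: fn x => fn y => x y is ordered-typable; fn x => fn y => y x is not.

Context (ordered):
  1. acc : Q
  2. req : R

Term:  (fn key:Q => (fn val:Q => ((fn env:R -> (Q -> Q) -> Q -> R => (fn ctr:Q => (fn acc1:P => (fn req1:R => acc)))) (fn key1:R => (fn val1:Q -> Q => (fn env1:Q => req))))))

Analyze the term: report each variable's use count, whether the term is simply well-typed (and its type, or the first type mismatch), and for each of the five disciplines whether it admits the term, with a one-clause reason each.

use counts: acc=1, req=1, key (bound)=0, val (bound)=0, env (bound)=0, ctr (bound)=0, acc1 (bound)=0, req1 (bound)=0, key1 (bound)=0, val1 (bound)=0, env1 (bound)=0
order of uses: acc, req
typing: well-typed — term : Q -> Q -> Q -> P -> R -> Q
ordered: ✗, needs weakening: key, val, env, ctr, acc1, req1, key1, val1, env1 unused
linear: ✗, needs weakening: key, val, env, ctr, acc1, req1, key1, val1, env1 unused
affine: ✓, at most one use each (acc, req, key, val, env, ctr, acc1, req1, key1, val1, env1)
relevant: ✗, needs weakening: key, val, env, ctr, acc1, req1, key1, val1, env1 unused
unrestricted: ✓, simply typable at Q -> Q -> Q -> P -> R -> Q; W, C, E all held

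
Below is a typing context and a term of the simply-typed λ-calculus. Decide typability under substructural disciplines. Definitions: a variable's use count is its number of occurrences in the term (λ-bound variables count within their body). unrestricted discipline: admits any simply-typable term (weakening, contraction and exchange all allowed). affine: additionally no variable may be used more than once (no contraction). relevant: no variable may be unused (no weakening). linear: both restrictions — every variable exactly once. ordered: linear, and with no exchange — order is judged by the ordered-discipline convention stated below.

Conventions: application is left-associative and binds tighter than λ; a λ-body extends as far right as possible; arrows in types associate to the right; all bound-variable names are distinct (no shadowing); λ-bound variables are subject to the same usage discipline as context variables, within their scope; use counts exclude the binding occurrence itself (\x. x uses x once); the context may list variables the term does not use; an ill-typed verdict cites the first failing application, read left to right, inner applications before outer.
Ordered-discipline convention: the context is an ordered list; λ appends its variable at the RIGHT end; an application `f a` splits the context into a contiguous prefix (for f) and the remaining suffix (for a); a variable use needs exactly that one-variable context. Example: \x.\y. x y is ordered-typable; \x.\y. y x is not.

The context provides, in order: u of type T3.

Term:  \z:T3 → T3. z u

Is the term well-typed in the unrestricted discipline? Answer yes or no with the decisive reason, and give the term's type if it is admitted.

yes — typability at (T3 → T3) → T3 is all that's needed; term : (T3 → T3) → T3
usage: u ×1, z [bound] ×1
left-to-right use order: z, u
typing: well-typed at (T3 → T3) → T3
per-discipline verdicts: ordered ✗; linear ✓; affine ✓; relevant ✓; unrestricted ✓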